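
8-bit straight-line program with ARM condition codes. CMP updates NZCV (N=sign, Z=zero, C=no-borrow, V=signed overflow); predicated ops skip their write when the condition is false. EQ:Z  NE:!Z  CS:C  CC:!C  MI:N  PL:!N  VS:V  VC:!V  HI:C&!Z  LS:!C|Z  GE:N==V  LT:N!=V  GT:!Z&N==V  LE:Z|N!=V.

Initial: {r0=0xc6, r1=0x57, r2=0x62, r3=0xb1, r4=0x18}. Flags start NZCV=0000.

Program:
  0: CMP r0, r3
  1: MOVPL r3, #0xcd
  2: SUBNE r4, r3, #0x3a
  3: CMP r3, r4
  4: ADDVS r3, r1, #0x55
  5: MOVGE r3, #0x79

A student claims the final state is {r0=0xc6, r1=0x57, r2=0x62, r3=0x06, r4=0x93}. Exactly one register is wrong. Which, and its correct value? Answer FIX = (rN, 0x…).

FIX = (r3, 0x79)

0: ✓ CMP  NZCV=0010
1: ✓ MOVPL  r3←0xcd
2: ✓ SUBNE  r4←0x93
3: ✓ CMP  NZCV=0010
4: · ADDVS
5: ✓ MOVGE  r3←0x79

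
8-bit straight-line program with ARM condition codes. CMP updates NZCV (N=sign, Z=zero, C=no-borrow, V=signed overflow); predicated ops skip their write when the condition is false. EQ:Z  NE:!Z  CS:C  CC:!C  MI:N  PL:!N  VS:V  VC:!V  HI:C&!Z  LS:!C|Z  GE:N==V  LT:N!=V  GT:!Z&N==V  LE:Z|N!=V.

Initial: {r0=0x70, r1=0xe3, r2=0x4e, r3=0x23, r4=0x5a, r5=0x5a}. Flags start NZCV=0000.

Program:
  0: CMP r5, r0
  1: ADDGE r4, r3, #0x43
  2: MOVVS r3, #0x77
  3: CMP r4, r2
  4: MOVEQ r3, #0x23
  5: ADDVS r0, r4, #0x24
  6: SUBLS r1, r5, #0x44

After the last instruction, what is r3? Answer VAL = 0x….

0: ✓ CMP  NZCV=1000
1: · ADDGE
2: · MOVVS
3: ✓ CMP  NZCV=0010
4: · MOVEQ
5: · ADDVS
6: · SUBLS

VAL = 0x23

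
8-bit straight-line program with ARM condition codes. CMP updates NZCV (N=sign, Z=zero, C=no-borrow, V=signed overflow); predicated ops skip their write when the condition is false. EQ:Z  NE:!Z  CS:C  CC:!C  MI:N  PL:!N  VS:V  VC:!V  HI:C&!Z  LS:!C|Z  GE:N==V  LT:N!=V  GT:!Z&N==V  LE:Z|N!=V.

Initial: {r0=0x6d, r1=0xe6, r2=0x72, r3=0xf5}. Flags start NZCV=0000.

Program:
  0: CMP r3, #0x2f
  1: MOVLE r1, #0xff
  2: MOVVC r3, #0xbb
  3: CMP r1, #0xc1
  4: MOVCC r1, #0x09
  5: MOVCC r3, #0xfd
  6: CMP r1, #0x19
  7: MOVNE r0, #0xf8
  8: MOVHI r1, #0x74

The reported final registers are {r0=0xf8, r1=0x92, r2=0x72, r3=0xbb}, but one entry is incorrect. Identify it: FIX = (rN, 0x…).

0: ✓ CMP  NZCV=1010
1: ✓ MOVLE  r1←0xff
2: ✓ MOVVC  r3←0xbb
3: ✓ CMP  NZCV=0010
4: · MOVCC
5: · MOVCC
6: ✓ CMP  NZCV=1010
7: ✓ MOVNE  r0←0xf8
8: ✓ MOVHI  r1←0x74

FIX = (r1, 0x74)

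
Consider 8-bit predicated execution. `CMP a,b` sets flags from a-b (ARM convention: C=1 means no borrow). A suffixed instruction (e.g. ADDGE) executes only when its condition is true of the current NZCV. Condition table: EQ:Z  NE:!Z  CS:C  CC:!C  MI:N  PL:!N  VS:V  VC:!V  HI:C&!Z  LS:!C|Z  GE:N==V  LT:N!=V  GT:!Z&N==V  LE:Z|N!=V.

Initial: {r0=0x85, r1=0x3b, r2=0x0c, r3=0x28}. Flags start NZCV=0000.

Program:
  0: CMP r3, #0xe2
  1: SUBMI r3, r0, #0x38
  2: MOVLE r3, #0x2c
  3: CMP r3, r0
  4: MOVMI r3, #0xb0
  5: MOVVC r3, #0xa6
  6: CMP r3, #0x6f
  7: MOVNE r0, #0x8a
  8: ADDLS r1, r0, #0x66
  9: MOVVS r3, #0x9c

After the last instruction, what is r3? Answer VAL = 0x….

VAL = 0x9c

[0] flags=0000 → (cmp)
[1] flags=0000 MI?F → skip
[2] flags=0000 LE?F → skip
[3] flags=1001 → (cmp)
[4] flags=1001 MI?T → r3=0xb0
[5] flags=1001 VC?F → skip
[6] flags=0011 → (cmp)
[7] flags=0011 NE?T → r0=0x8a
[8] flags=0011 LS?F → skip
[9] flags=0011 VS?T → r3=0x9c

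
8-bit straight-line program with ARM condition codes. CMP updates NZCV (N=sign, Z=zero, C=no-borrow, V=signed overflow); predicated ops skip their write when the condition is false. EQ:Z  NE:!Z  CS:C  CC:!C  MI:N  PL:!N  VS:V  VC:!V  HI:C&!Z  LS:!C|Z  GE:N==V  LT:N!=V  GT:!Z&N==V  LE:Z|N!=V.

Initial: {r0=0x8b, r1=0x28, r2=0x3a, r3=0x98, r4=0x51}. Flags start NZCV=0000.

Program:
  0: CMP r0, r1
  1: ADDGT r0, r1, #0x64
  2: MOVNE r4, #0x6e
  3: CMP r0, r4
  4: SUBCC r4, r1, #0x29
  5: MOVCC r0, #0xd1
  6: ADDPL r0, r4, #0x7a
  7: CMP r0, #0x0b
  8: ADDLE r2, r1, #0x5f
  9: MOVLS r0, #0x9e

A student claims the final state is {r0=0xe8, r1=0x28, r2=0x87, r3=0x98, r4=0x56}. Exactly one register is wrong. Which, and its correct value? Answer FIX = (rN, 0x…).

FIX = (r4, 0x6e)

0: ✓ CMP  NZCV=0011
1: · ADDGT
2: ✓ MOVNE  r4←0x6e
3: ✓ CMP  NZCV=0011
4: · SUBCC
5: · MOVCC
6: ✓ ADDPL  r0←0xe8
7: ✓ CMP  NZCV=1010
8: ✓ ADDLE  r2←0x87
9: · MOVLS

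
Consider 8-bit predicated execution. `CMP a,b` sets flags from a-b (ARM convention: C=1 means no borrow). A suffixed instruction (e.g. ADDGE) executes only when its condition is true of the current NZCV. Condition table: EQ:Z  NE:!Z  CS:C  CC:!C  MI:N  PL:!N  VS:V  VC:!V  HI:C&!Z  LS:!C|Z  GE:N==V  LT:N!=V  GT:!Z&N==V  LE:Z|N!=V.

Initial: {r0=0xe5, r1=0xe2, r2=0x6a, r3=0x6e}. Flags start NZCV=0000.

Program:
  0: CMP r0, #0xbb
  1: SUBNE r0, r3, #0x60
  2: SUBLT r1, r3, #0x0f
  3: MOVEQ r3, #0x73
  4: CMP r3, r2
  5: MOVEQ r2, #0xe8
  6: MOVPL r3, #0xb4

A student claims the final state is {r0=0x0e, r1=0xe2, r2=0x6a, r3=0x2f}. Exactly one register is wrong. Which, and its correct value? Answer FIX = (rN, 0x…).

0: ✓ CMP  NZCV=0010
1: ✓ SUBNE  r0←0x0e
2: · SUBLT
3: · MOVEQ
4: ✓ CMP  NZCV=0010
5: · MOVEQ
6: ✓ MOVPL  r3←0xb4

FIX = (r3, 0xb4)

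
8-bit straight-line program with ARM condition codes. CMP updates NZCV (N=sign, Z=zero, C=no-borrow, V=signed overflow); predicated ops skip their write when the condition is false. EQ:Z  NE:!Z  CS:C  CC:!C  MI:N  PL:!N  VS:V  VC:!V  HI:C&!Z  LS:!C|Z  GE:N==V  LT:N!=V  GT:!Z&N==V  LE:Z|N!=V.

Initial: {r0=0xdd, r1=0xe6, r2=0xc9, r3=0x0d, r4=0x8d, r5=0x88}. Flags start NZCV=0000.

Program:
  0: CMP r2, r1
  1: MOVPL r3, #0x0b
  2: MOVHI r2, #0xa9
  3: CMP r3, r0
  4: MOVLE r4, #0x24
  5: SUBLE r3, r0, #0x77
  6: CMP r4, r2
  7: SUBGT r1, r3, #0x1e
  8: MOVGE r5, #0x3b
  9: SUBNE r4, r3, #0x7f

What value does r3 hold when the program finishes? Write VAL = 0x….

0: ✓ CMP  NZCV=1000
1: · MOVPL
2: · MOVHI
3: ✓ CMP  NZCV=0000
4: · MOVLE
5: · SUBLE
6: ✓ CMP  NZCV=1000
7: · SUBGT
8: · MOVGE
9: ✓ SUBNE  r4←0x8e

VAL = 0x0d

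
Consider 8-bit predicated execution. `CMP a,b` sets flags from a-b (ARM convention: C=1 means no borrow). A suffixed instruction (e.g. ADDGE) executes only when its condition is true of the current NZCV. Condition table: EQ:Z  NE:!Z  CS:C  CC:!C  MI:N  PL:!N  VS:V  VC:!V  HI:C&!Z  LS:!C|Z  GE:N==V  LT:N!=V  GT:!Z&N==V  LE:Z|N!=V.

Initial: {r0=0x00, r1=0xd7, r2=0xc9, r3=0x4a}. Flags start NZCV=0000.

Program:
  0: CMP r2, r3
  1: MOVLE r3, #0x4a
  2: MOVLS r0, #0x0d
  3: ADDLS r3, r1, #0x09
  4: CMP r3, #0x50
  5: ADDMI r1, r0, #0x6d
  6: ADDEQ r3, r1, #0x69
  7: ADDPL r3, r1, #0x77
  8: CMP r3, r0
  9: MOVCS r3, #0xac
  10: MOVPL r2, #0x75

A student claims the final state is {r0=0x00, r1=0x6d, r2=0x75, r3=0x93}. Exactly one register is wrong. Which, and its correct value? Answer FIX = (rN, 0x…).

[0] flags=0011 → (cmp)
[1] flags=0011 LE?T → r3=0x4a
[2] flags=0011 LS?F → skip
[3] flags=0011 LS?F → skip
[4] flags=1000 → (cmp)
[5] flags=1000 MI?T → r1=0x6d
[6] flags=1000 EQ?F → skip
[7] flags=1000 PL?F → skip
[8] flags=0010 → (cmp)
[9] flags=0010 CS?T → r3=0xac
[10] flags=0010 PL?T → r2=0x75

FIX = (r3, 0xac)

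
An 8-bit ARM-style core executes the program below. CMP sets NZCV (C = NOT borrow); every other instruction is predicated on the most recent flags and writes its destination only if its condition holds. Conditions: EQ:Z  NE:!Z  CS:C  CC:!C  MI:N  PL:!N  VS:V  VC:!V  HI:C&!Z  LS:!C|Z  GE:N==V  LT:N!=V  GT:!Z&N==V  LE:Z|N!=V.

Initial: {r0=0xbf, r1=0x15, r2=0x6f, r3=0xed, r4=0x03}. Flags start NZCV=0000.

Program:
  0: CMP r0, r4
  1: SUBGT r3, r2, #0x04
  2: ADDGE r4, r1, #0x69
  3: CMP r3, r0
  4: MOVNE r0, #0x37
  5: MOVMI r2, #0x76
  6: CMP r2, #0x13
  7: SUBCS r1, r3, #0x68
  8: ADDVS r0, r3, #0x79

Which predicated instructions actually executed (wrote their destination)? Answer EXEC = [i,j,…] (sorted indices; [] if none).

0: ✓ CMP  NZCV=1010
1: · SUBGT
2: · ADDGE
3: ✓ CMP  NZCV=0010
4: ✓ MOVNE  r0←0x37
5: · MOVMI
6: ✓ CMP  NZCV=0010
7: ✓ SUBCS  r1←0x85
8: · ADDVS

EXEC = [4,7]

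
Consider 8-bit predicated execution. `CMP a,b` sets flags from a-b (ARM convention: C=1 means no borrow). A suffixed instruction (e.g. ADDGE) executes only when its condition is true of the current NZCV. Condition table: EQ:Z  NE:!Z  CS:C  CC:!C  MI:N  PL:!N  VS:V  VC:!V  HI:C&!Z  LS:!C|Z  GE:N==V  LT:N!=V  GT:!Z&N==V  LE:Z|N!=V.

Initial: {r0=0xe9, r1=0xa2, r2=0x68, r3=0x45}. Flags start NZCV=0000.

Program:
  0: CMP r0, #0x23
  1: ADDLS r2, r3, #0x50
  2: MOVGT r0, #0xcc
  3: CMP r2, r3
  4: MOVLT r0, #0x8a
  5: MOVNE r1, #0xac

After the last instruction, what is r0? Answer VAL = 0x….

[0] flags=1010 → (cmp)
[1] flags=1010 LS?F → skip
[2] flags=1010 GT?F → skip
[3] flags=0010 → (cmp)
[4] flags=0010 LT?F → skip
[5] flags=0010 NE?T → r1=0xac

VAL = 0xe9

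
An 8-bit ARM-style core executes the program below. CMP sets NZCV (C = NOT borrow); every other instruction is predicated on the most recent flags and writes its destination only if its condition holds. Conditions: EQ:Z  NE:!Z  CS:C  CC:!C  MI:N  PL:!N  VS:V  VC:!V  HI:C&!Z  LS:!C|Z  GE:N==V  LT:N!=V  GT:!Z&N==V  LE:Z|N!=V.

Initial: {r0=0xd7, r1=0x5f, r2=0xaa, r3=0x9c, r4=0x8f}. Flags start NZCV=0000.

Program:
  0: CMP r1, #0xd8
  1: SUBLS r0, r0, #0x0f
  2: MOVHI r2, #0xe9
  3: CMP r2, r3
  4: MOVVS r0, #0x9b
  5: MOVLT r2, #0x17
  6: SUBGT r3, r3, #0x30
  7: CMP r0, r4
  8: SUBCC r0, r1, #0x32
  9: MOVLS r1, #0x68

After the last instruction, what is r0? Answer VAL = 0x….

VAL = 0xc8

0: ✓ CMP  NZCV=1001
1: ✓ SUBLS  r0←0xc8
2: · MOVHI
3: ✓ CMP  NZCV=0010
4: · MOVVS
5: · MOVLT
6: ✓ SUBGT  r3←0x6c
7: ✓ CMP  NZCV=0010
8: · SUBCC
9: · MOVLS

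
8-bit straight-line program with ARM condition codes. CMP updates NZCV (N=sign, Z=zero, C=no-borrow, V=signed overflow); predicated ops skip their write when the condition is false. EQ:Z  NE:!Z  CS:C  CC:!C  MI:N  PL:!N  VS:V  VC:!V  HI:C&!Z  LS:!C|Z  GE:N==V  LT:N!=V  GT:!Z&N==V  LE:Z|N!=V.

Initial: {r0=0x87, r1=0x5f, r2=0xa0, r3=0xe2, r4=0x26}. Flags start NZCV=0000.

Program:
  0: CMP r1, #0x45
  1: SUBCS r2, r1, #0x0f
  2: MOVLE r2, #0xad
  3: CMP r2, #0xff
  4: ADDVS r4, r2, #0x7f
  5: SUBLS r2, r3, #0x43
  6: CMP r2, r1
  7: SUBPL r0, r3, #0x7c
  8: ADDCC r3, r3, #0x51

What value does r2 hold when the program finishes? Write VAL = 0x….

0: ✓ CMP  NZCV=0010
1: ✓ SUBCS  r2←0x50
2: · MOVLE
3: ✓ CMP  NZCV=0000
4: · ADDVS
5: ✓ SUBLS  r2←0x9f
6: ✓ CMP  NZCV=0011
7: ✓ SUBPL  r0←0x66
8: · ADDCC

VAL = 0x9f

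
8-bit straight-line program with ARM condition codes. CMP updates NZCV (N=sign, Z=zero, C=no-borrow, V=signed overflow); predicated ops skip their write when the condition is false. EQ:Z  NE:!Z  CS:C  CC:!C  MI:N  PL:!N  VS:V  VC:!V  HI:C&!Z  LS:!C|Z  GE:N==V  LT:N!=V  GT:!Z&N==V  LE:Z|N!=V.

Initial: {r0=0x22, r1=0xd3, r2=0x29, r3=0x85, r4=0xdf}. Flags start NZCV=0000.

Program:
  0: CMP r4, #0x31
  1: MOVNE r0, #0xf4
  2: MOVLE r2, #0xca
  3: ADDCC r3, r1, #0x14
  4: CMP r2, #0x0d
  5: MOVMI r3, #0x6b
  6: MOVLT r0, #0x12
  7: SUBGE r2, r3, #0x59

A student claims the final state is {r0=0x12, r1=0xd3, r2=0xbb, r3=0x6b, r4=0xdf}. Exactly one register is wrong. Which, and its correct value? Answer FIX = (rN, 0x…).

FIX = (r2, 0xca)

[0] flags=1010 → (cmp)
[1] flags=1010 NE?T → r0=0xf4
[2] flags=1010 LE?T → r2=0xca
[3] flags=1010 CC?F → skip
[4] flags=1010 → (cmp)
[5] flags=1010 MI?T → r3=0x6b
[6] flags=1010 LT?T → r0=0x12
[7] flags=1010 GE?F → skip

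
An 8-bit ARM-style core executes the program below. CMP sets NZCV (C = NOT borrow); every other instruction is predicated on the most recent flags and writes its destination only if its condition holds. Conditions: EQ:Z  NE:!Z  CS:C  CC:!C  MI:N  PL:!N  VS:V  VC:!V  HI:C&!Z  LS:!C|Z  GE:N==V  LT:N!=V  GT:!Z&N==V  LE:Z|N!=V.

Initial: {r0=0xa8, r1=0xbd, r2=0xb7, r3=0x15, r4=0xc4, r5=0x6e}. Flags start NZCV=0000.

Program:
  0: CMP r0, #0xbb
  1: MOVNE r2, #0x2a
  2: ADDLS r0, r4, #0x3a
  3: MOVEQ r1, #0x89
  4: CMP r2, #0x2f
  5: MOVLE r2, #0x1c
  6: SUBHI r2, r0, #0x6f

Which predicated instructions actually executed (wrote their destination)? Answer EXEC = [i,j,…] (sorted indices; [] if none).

EXEC = [1,2,5]

0: ✓ CMP  NZCV=1000
1: ✓ MOVNE  r2←0x2a
2: ✓ ADDLS  r0←0xfe
3: · MOVEQ
4: ✓ CMP  NZCV=1000
5: ✓ MOVLE  r2←0x1c
6: · SUBHI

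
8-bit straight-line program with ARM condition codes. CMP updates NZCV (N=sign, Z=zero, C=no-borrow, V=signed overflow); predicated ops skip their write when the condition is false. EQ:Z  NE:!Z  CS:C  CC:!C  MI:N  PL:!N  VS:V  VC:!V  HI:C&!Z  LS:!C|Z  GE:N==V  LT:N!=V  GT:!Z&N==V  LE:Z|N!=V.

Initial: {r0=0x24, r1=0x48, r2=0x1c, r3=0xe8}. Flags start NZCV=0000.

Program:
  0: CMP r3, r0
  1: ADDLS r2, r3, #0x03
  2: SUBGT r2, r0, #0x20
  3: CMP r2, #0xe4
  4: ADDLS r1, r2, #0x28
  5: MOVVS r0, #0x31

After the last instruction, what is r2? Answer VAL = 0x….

[0] flags=1010 → (cmp)
[1] flags=1010 LS?F → skip
[2] flags=1010 GT?F → skip
[3] flags=0000 → (cmp)
[4] flags=0000 LS?T → r1=0x44
[5] flags=0000 VS?F → skip

VAL = 0x1c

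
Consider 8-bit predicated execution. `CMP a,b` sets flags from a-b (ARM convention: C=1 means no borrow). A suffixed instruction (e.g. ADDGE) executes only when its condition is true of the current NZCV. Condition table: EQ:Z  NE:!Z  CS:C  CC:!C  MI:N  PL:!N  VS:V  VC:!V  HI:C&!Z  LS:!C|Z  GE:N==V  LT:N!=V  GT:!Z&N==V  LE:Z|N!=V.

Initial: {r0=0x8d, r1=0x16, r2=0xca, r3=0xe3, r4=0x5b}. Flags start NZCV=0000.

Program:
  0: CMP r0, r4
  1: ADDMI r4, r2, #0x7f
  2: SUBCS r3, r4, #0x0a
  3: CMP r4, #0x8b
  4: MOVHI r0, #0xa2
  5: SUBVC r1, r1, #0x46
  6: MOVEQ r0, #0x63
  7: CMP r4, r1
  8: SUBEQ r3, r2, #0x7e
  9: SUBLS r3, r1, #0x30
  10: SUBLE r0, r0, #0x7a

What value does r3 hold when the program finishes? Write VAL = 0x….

VAL = 0x51

[0] flags=0011 → (cmp)
[1] flags=0011 MI?F → skip
[2] flags=0011 CS?T → r3=0x51
[3] flags=1001 → (cmp)
[4] flags=1001 HI?F → skip
[5] flags=1001 VC?F → skip
[6] flags=1001 EQ?F → skip
[7] flags=0010 → (cmp)
[8] flags=0010 EQ?F → skip
[9] flags=0010 LS?F → skip
[10] flags=0010 LE?F → skip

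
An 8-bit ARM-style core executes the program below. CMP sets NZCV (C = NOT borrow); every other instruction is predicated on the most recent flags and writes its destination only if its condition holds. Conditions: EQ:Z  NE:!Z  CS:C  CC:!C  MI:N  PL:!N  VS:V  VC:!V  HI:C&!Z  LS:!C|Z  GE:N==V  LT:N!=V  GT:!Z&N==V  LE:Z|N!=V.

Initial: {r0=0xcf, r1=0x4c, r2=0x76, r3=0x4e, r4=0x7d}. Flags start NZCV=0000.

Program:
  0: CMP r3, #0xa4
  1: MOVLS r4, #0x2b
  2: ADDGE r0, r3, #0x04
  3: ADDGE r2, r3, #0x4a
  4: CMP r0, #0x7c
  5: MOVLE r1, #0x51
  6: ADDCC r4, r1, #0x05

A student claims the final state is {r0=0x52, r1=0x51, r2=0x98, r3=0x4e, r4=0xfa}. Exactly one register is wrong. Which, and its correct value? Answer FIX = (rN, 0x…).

0: ✓ CMP  NZCV=1001
1: ✓ MOVLS  r4←0x2b
2: ✓ ADDGE  r0←0x52
3: ✓ ADDGE  r2←0x98
4: ✓ CMP  NZCV=1000
5: ✓ MOVLE  r1←0x51
6: ✓ ADDCC  r4←0x56

FIX = (r4, 0x56)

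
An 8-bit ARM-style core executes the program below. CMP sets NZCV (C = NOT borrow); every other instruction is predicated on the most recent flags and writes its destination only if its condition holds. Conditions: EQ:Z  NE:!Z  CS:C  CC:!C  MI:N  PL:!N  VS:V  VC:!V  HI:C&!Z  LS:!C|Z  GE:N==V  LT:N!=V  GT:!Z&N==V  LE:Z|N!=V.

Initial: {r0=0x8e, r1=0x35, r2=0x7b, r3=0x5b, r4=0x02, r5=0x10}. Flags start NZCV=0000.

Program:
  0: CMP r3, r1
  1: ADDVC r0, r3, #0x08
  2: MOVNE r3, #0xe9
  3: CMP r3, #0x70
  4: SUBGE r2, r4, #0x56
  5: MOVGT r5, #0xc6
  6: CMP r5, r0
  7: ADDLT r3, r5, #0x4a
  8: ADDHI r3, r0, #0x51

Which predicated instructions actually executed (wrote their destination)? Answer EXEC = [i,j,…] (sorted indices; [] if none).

[0] flags=0010 → (cmp)
[1] flags=0010 VC?T → r0=0x63
[2] flags=0010 NE?T → r3=0xe9
[3] flags=0011 → (cmp)
[4] flags=0011 GE?F → skip
[5] flags=0011 GT?F → skip
[6] flags=1000 → (cmp)
[7] flags=1000 LT?T → r3=0x5a
[8] flags=1000 HI?F → skip

EXEC = [1,2,7]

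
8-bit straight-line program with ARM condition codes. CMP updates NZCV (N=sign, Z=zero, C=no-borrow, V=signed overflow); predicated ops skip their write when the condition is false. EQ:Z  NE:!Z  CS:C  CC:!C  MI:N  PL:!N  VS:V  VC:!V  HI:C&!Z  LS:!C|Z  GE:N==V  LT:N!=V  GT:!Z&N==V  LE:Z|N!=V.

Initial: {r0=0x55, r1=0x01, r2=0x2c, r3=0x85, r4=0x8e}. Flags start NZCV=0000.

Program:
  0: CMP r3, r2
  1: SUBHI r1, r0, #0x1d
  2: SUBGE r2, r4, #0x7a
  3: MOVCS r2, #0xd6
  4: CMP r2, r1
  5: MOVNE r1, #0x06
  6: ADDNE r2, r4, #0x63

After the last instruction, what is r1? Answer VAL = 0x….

VAL = 0x06

0: ✓ CMP  NZCV=0011
1: ✓ SUBHI  r1←0x38
2: · SUBGE
3: ✓ MOVCS  r2←0xd6
4: ✓ CMP  NZCV=1010
5: ✓ MOVNE  r1←0x06
6: ✓ ADDNE  r2←0xf1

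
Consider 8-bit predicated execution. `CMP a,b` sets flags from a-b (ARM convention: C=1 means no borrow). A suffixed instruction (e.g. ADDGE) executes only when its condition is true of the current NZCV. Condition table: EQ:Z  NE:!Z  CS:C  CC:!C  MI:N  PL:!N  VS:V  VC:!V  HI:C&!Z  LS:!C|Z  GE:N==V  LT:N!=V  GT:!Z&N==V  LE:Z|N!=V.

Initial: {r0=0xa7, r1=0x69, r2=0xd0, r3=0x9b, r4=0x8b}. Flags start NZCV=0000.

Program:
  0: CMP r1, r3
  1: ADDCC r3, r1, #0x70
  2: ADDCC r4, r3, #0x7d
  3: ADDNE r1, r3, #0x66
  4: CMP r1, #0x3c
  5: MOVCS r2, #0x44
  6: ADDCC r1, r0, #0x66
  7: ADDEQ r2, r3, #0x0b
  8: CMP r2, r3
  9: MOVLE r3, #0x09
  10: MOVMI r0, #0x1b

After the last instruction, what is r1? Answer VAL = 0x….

VAL = 0x3f

0: ✓ CMP  NZCV=1001
1: ✓ ADDCC  r3←0xd9
2: ✓ ADDCC  r4←0x56
3: ✓ ADDNE  r1←0x3f
4: ✓ CMP  NZCV=0010
5: ✓ MOVCS  r2←0x44
6: · ADDCC
7: · ADDEQ
8: ✓ CMP  NZCV=0000
9: · MOVLE
10: · MOVMI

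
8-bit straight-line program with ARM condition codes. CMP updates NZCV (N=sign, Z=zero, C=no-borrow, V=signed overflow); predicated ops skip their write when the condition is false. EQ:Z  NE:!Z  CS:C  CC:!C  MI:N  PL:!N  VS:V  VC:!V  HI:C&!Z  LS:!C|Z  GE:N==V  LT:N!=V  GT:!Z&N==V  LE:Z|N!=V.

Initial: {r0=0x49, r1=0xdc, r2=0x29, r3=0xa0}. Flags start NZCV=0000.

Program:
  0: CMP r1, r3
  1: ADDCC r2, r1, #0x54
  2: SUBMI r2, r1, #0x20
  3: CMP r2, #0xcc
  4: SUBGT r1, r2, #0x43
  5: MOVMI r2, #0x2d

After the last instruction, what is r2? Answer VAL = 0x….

0: ✓ CMP  NZCV=0010
1: · ADDCC
2: · SUBMI
3: ✓ CMP  NZCV=0000
4: ✓ SUBGT  r1←0xe6
5: · MOVMI

VAL = 0x29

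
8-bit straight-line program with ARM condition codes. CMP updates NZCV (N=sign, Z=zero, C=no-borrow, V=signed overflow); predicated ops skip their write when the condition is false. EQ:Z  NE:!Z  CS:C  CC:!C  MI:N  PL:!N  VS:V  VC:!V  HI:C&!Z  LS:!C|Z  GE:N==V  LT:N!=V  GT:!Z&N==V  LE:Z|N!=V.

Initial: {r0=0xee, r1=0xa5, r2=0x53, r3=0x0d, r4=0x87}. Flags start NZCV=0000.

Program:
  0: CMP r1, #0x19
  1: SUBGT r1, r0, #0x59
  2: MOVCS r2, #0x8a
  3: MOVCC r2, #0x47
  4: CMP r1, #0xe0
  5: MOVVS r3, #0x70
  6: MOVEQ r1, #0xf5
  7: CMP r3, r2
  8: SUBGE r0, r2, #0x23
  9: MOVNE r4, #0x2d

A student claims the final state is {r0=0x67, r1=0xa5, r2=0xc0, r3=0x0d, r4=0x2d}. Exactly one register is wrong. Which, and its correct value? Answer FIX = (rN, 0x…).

FIX = (r2, 0x8a)

[0] flags=1010 → (cmp)
[1] flags=1010 GT?F → skip
[2] flags=1010 CS?T → r2=0x8a
[3] flags=1010 CC?F → skip
[4] flags=1000 → (cmp)
[5] flags=1000 VS?F → skip
[6] flags=1000 EQ?F → skip
[7] flags=1001 → (cmp)
[8] flags=1001 GE?T → r0=0x67
[9] flags=1001 NE?T → r4=0x2d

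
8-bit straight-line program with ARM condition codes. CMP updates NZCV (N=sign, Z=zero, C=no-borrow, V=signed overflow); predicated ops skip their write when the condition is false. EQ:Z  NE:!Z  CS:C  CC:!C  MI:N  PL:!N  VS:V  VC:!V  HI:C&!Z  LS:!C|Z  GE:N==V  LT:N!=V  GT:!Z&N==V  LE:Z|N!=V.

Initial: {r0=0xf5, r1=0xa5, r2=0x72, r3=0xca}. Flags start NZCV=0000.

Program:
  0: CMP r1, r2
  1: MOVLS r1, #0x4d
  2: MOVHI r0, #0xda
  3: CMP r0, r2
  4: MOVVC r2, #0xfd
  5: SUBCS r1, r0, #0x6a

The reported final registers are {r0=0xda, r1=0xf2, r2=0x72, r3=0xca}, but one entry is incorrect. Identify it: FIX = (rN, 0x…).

[0] flags=0011 → (cmp)
[1] flags=0011 LS?F → skip
[2] flags=0011 HI?T → r0=0xda
[3] flags=0011 → (cmp)
[4] flags=0011 VC?F → skip
[5] flags=0011 CS?T → r1=0x70

FIX = (r1, 0x70)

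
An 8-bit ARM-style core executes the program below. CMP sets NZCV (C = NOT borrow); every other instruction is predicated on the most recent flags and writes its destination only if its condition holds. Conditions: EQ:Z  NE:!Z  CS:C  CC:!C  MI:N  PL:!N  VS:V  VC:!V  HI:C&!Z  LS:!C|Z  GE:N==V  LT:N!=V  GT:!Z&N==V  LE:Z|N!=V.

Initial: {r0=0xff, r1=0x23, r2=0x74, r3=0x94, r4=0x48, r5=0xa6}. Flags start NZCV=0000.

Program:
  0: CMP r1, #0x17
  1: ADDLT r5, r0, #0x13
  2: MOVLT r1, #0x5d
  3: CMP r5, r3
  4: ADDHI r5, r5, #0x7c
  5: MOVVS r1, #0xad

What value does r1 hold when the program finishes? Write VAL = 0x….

VAL = 0x23

[0] flags=0010 → (cmp)
[1] flags=0010 LT?F → skip
[2] flags=0010 LT?F → skip
[3] flags=0010 → (cmp)
[4] flags=0010 HI?T → r5=0x22
[5] flags=0010 VS?F → skip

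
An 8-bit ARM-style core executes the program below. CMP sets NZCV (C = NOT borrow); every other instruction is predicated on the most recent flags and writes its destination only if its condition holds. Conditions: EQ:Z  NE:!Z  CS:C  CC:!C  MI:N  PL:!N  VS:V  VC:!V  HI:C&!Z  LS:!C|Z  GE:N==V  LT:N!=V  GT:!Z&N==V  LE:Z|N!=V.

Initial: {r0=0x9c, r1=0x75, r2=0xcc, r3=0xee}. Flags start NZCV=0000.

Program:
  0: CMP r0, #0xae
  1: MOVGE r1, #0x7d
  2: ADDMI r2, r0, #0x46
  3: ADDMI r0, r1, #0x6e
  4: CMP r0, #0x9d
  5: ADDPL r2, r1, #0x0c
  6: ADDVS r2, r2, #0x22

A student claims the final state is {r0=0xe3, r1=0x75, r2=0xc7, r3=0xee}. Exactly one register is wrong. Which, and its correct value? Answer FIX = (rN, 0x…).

FIX = (r2, 0x81)

0: ✓ CMP  NZCV=1000
1: · MOVGE
2: ✓ ADDMI  r2←0xe2
3: ✓ ADDMI  r0←0xe3
4: ✓ CMP  NZCV=0010
5: ✓ ADDPL  r2←0x81
6: · ADDVS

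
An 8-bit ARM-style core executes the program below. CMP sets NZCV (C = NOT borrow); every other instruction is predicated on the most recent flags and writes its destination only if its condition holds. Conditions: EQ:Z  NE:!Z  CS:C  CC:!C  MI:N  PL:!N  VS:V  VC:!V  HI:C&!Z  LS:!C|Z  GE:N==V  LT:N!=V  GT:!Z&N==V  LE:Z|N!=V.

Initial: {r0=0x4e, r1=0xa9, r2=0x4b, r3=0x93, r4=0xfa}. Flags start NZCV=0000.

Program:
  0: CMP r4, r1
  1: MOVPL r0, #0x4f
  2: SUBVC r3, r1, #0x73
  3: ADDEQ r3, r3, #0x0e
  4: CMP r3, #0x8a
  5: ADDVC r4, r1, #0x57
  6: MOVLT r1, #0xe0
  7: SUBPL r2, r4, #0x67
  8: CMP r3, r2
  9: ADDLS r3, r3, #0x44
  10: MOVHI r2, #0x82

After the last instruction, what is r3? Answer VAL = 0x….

[0] flags=0010 → (cmp)
[1] flags=0010 PL?T → r0=0x4f
[2] flags=0010 VC?T → r3=0x36
[3] flags=0010 EQ?F → skip
[4] flags=1001 → (cmp)
[5] flags=1001 VC?F → skip
[6] flags=1001 LT?F → skip
[7] flags=1001 PL?F → skip
[8] flags=1000 → (cmp)
[9] flags=1000 LS?T → r3=0x7a
[10] flags=1000 HI?F → skip

VAL = 0x7a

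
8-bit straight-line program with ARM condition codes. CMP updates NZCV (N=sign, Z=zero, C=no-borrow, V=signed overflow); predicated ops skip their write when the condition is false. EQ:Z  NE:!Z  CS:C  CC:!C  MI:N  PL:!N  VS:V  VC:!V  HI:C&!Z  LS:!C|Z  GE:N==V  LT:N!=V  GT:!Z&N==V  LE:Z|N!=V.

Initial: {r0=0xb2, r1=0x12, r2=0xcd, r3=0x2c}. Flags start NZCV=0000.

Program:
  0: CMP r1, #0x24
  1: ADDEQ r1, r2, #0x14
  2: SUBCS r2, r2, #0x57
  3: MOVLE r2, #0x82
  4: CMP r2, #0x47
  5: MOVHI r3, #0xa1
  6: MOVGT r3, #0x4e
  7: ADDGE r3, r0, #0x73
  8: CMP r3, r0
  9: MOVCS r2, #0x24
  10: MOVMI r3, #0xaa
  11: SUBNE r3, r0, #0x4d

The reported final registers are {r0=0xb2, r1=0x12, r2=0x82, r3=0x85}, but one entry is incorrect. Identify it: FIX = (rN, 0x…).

[0] flags=1000 → (cmp)
[1] flags=1000 EQ?F → skip
[2] flags=1000 CS?F → skip
[3] flags=1000 LE?T → r2=0x82
[4] flags=0011 → (cmp)
[5] flags=0011 HI?T → r3=0xa1
[6] flags=0011 GT?F → skip
[7] flags=0011 GE?F → skip
[8] flags=1000 → (cmp)
[9] flags=1000 CS?F → skip
[10] flags=1000 MI?T → r3=0xaa
[11] flags=1000 NE?T → r3=0x65

FIX = (r3, 0x65)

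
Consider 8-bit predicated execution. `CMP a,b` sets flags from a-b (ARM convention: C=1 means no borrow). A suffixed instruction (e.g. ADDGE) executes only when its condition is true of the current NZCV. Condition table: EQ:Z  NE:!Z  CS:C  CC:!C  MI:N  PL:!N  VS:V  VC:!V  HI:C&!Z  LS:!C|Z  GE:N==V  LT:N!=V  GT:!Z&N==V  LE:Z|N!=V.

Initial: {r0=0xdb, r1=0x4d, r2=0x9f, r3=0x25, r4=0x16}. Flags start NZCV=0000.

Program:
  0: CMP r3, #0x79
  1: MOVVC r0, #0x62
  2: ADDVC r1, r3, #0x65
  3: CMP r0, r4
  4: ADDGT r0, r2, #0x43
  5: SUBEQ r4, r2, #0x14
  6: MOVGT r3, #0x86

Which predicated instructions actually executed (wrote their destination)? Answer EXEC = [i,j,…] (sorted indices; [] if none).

EXEC = [1,2,4,6]

0: ✓ CMP  NZCV=1000
1: ✓ MOVVC  r0←0x62
2: ✓ ADDVC  r1←0x8a
3: ✓ CMP  NZCV=0010
4: ✓ ADDGT  r0←0xe2
5: · SUBEQ
6: ✓ MOVGT  r3←0x86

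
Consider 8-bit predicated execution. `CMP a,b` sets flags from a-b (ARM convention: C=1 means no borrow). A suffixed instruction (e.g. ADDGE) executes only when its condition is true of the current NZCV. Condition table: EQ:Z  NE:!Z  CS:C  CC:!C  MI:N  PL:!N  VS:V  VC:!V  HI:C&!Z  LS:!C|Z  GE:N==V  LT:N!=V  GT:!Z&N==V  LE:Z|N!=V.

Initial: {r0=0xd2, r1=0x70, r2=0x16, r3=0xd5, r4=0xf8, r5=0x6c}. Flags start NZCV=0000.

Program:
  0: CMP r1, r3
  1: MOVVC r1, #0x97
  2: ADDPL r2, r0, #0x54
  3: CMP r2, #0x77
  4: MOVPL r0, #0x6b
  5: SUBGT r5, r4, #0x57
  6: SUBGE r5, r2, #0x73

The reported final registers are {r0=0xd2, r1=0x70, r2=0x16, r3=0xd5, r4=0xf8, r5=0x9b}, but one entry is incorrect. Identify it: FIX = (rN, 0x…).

FIX = (r5, 0x6c)

[0] flags=1001 → (cmp)
[1] flags=1001 VC?F → skip
[2] flags=1001 PL?F → skip
[3] flags=1000 → (cmp)
[4] flags=1000 PL?F → skip
[5] flags=1000 GT?F → skip
[6] flags=1000 GE?F → skip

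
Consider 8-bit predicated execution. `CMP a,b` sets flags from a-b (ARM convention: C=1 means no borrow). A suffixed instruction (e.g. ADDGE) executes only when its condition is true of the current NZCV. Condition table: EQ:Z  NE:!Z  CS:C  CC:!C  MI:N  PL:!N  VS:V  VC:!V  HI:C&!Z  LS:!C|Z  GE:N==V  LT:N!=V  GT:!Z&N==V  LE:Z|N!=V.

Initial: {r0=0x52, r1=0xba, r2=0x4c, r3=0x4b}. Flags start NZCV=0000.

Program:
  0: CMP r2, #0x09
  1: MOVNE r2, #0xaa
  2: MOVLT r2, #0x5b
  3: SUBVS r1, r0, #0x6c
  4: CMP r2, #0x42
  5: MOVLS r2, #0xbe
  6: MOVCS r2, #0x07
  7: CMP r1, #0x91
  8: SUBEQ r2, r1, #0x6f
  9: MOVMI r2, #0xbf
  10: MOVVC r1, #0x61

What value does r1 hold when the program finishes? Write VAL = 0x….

0: ✓ CMP  NZCV=0010
1: ✓ MOVNE  r2←0xaa
2: · MOVLT
3: · SUBVS
4: ✓ CMP  NZCV=0011
5: · MOVLS
6: ✓ MOVCS  r2←0x07
7: ✓ CMP  NZCV=0010
8: · SUBEQ
9: · MOVMI
10: ✓ MOVVC  r1←0x61

VAL = 0x61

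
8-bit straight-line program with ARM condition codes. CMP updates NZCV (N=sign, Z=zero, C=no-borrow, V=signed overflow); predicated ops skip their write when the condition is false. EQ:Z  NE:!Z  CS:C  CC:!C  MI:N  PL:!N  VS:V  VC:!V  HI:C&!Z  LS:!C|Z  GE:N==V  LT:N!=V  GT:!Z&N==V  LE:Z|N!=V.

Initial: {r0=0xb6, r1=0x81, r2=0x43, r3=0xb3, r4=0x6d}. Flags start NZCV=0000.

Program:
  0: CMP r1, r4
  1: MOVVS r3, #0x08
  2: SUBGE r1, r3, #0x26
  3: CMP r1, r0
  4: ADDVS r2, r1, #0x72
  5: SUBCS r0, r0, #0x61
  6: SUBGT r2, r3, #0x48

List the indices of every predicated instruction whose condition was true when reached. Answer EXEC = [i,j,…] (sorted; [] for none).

EXEC = [1]

0: ✓ CMP  NZCV=0011
1: ✓ MOVVS  r3←0x08
2: · SUBGE
3: ✓ CMP  NZCV=1000
4: · ADDVS
5: · SUBCS
6: · SUBGT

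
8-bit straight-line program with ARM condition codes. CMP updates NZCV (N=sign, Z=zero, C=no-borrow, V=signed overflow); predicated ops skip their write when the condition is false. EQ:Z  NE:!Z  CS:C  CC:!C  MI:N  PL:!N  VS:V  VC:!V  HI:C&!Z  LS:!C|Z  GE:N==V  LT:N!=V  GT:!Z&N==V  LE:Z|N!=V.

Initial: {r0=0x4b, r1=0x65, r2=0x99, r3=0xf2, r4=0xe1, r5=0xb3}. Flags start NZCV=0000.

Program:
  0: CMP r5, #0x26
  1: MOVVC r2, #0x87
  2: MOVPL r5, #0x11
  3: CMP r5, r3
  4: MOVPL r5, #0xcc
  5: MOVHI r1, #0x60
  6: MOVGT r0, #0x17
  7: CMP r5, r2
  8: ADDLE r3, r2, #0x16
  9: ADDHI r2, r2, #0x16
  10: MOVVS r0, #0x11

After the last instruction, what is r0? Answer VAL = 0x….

VAL = 0x4b

[0] flags=1010 → (cmp)
[1] flags=1010 VC?T → r2=0x87
[2] flags=1010 PL?F → skip
[3] flags=1000 → (cmp)
[4] flags=1000 PL?F → skip
[5] flags=1000 HI?F → skip
[6] flags=1000 GT?F → skip
[7] flags=0010 → (cmp)
[8] flags=0010 LE?F → skip
[9] flags=0010 HI?T → r2=0x9d
[10] flags=0010 VS?F → skip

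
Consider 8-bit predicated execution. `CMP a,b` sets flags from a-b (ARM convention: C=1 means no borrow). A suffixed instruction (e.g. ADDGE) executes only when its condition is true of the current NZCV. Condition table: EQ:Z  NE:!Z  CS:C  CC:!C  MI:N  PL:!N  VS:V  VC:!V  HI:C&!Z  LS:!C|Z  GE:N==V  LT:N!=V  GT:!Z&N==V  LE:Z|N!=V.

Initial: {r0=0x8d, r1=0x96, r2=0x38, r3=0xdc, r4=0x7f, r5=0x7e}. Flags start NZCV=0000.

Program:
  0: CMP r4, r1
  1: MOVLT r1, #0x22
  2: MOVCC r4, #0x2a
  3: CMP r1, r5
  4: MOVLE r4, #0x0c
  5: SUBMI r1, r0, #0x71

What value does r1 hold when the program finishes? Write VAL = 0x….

VAL = 0x96

0: ✓ CMP  NZCV=1001
1: · MOVLT
2: ✓ MOVCC  r4←0x2a
3: ✓ CMP  NZCV=0011
4: ✓ MOVLE  r4←0x0c
5: · SUBMI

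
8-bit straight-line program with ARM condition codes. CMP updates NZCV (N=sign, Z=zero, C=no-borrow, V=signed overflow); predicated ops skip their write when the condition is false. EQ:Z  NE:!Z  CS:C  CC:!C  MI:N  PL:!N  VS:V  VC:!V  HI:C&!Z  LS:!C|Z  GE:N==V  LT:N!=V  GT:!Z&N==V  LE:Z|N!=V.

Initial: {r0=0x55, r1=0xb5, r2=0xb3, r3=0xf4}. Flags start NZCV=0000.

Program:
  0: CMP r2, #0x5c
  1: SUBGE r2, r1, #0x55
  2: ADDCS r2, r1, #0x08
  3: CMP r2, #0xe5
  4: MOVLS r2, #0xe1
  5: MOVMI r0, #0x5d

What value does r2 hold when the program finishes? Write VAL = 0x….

[0] flags=0011 → (cmp)
[1] flags=0011 GE?F → skip
[2] flags=0011 CS?T → r2=0xbd
[3] flags=1000 → (cmp)
[4] flags=1000 LS?T → r2=0xe1
[5] flags=1000 MI?T → r0=0x5d

VAL = 0xe1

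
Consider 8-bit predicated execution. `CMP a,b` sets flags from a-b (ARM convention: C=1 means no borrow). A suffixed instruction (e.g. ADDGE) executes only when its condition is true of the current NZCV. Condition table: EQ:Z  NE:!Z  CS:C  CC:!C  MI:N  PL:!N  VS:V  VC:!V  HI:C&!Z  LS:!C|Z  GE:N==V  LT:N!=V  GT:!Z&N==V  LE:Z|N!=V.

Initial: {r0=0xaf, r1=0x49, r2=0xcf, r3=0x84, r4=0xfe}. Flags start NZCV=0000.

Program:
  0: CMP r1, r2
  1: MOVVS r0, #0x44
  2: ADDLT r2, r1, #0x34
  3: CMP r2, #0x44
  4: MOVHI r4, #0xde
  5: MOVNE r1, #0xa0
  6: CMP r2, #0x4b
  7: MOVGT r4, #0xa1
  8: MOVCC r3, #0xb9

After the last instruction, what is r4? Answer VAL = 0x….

0: ✓ CMP  NZCV=0000
1: · MOVVS
2: · ADDLT
3: ✓ CMP  NZCV=1010
4: ✓ MOVHI  r4←0xde
5: ✓ MOVNE  r1←0xa0
6: ✓ CMP  NZCV=1010
7: · MOVGT
8: · MOVCC

VAL = 0xde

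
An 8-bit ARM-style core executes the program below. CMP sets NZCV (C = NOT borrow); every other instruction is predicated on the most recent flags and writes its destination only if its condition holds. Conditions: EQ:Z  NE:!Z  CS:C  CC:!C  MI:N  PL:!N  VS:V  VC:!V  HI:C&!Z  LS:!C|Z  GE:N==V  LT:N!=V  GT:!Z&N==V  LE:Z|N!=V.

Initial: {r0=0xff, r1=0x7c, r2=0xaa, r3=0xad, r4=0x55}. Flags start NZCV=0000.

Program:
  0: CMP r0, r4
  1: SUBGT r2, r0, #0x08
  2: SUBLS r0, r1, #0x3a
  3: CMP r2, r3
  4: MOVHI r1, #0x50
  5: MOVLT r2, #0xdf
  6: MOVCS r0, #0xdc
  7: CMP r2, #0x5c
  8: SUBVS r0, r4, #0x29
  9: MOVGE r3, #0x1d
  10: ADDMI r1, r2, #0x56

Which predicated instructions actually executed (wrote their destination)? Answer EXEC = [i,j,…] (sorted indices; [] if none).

0: ✓ CMP  NZCV=1010
1: · SUBGT
2: · SUBLS
3: ✓ CMP  NZCV=1000
4: · MOVHI
5: ✓ MOVLT  r2←0xdf
6: · MOVCS
7: ✓ CMP  NZCV=1010
8: · SUBVS
9: · MOVGE
10: ✓ ADDMI  r1←0x35

EXEC = [5,10]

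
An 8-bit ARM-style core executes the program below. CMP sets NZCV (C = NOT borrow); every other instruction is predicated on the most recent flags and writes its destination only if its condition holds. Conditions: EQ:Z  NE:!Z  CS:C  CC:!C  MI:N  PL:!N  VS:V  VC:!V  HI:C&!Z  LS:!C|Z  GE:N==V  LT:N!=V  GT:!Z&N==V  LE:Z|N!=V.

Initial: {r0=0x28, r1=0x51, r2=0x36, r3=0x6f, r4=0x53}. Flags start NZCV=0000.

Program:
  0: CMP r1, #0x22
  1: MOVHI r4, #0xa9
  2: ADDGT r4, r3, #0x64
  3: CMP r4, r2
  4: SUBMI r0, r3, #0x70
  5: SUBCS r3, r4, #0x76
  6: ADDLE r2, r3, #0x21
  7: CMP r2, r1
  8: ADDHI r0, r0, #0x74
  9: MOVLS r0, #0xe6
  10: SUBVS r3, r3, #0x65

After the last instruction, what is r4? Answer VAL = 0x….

VAL = 0xd3

[0] flags=0010 → (cmp)
[1] flags=0010 HI?T → r4=0xa9
[2] flags=0010 GT?T → r4=0xd3
[3] flags=1010 → (cmp)
[4] flags=1010 MI?T → r0=0xff
[5] flags=1010 CS?T → r3=0x5d
[6] flags=1010 LE?T → r2=0x7e
[7] flags=0010 → (cmp)
[8] flags=0010 HI?T → r0=0x73
[9] flags=0010 LS?F → skip
[10] flags=0010 VS?F → skip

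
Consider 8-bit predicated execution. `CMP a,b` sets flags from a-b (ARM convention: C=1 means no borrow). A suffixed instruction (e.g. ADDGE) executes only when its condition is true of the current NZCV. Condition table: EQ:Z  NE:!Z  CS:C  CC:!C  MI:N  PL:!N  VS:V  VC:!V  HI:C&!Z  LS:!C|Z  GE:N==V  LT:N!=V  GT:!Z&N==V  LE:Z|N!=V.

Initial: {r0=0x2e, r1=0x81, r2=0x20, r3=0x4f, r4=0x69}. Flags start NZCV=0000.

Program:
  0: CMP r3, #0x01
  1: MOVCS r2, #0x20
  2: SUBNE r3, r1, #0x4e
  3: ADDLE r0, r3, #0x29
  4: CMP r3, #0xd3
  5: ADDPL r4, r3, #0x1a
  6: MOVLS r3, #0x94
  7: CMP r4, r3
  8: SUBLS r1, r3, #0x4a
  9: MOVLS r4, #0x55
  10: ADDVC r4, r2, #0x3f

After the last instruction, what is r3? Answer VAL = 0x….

0: ✓ CMP  NZCV=0010
1: ✓ MOVCS  r2←0x20
2: ✓ SUBNE  r3←0x33
3: · ADDLE
4: ✓ CMP  NZCV=0000
5: ✓ ADDPL  r4←0x4d
6: ✓ MOVLS  r3←0x94
7: ✓ CMP  NZCV=1001
8: ✓ SUBLS  r1←0x4a
9: ✓ MOVLS  r4←0x55
10: · ADDVC

VAL = 0x94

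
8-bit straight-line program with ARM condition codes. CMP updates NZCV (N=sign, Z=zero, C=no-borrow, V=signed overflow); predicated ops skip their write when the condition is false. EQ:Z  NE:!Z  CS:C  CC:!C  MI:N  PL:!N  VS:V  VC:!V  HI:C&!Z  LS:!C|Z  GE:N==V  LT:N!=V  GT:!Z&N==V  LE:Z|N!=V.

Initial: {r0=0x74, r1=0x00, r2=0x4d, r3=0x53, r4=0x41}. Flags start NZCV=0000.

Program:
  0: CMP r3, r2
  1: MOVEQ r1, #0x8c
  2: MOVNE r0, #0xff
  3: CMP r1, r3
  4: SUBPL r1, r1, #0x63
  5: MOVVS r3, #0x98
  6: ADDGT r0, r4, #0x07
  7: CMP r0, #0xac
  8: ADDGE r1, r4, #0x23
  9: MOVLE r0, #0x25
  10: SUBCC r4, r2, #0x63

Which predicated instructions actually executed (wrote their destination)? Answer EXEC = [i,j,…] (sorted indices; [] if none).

[0] flags=0010 → (cmp)
[1] flags=0010 EQ?F → skip
[2] flags=0010 NE?T → r0=0xff
[3] flags=1000 → (cmp)
[4] flags=1000 PL?F → skip
[5] flags=1000 VS?F → skip
[6] flags=1000 GT?F → skip
[7] flags=0010 → (cmp)
[8] flags=0010 GE?T → r1=0x64
[9] flags=0010 LE?F → skip
[10] flags=0010 CC?F → skip

EXEC = [2,8]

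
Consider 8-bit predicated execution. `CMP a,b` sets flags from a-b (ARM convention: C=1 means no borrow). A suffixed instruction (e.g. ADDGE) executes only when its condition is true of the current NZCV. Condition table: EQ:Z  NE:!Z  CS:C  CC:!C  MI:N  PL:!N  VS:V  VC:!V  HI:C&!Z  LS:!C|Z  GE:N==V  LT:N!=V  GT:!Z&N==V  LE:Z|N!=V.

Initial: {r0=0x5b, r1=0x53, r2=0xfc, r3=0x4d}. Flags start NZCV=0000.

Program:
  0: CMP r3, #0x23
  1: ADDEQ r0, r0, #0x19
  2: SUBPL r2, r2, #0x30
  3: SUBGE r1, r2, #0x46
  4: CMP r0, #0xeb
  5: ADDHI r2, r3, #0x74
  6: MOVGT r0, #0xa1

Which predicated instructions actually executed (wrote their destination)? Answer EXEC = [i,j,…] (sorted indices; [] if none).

EXEC = [2,3,6]

[0] flags=0010 → (cmp)
[1] flags=0010 EQ?F → skip
[2] flags=0010 PL?T → r2=0xcc
[3] flags=0010 GE?T → r1=0x86
[4] flags=0000 → (cmp)
[5] flags=0000 HI?F → skip
[6] flags=0000 GT?T → r0=0xa1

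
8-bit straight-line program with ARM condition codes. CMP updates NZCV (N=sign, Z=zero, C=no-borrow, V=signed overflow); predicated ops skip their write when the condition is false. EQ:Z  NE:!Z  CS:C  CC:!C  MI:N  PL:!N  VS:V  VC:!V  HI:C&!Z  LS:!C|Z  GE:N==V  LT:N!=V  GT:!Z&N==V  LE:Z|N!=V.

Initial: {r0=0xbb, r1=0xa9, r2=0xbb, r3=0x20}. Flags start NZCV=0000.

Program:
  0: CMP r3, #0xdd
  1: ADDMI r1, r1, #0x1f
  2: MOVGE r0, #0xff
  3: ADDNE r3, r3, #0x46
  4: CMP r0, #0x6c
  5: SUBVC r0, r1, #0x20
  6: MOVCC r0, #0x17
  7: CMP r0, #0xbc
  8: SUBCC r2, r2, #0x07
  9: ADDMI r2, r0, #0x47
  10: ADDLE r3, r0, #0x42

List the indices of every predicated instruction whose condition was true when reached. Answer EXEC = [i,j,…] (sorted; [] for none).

EXEC = [2,3,5,8,9,10]

[0] flags=0000 → (cmp)
[1] flags=0000 MI?F → skip
[2] flags=0000 GE?T → r0=0xff
[3] flags=0000 NE?T → r3=0x66
[4] flags=1010 → (cmp)
[5] flags=1010 VC?T → r0=0x89
[6] flags=1010 CC?F → skip
[7] flags=1000 → (cmp)
[8] flags=1000 CC?T → r2=0xb4
[9] flags=1000 MI?T → r2=0xd0
[10] flags=1000 LE?T → r3=0xcb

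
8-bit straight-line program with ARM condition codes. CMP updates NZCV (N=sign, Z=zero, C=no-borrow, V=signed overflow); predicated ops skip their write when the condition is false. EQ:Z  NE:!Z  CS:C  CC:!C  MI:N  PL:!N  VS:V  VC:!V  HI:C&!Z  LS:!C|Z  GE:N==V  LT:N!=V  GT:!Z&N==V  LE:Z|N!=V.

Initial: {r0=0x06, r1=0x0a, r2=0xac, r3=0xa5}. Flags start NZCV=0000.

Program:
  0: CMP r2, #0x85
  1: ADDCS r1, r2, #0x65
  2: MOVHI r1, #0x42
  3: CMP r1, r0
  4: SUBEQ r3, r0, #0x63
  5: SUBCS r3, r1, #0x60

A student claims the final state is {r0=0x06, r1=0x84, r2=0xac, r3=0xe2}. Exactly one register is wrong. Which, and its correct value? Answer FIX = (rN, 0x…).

0: ✓ CMP  NZCV=0010
1: ✓ ADDCS  r1←0x11
2: ✓ MOVHI  r1←0x42
3: ✓ CMP  NZCV=0010
4: · SUBEQ
5: ✓ SUBCS  r3←0xe2

FIX = (r1, 0x42)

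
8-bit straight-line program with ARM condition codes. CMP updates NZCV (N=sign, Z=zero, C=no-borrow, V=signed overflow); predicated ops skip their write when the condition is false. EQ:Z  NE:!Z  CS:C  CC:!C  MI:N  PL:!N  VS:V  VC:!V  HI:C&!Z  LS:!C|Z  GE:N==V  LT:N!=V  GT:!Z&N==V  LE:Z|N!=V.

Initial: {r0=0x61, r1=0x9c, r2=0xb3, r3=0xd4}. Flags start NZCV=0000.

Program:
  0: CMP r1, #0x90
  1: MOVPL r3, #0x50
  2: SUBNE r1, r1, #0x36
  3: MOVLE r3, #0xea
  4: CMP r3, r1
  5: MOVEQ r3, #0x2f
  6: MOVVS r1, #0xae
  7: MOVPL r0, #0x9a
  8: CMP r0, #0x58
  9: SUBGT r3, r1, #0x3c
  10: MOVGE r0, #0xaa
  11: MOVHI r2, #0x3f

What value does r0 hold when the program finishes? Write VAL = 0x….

VAL = 0xaa

0: ✓ CMP  NZCV=0010
1: ✓ MOVPL  r3←0x50
2: ✓ SUBNE  r1←0x66
3: · MOVLE
4: ✓ CMP  NZCV=1000
5: · MOVEQ
6: · MOVVS
7: · MOVPL
8: ✓ CMP  NZCV=0010
9: ✓ SUBGT  r3←0x2a
10: ✓ MOVGE  r0←0xaa
11: ✓ MOVHI  r2←0x3f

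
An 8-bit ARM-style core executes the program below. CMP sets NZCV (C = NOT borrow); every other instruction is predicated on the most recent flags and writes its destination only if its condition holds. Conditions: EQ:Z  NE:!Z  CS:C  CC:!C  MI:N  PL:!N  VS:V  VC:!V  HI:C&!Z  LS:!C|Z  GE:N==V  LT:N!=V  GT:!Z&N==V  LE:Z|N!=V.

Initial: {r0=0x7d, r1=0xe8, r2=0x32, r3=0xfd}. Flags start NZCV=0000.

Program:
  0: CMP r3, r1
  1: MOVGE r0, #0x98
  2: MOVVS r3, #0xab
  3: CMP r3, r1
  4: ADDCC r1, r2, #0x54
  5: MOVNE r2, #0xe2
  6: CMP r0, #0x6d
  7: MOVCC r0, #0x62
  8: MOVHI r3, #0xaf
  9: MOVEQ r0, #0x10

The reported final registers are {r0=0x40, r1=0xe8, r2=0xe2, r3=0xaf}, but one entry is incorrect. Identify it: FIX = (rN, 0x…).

0: ✓ CMP  NZCV=0010
1: ✓ MOVGE  r0←0x98
2: · MOVVS
3: ✓ CMP  NZCV=0010
4: · ADDCC
5: ✓ MOVNE  r2←0xe2
6: ✓ CMP  NZCV=0011
7: · MOVCC
8: ✓ MOVHI  r3←0xaf
9: · MOVEQ

FIX = (r0, 0x98)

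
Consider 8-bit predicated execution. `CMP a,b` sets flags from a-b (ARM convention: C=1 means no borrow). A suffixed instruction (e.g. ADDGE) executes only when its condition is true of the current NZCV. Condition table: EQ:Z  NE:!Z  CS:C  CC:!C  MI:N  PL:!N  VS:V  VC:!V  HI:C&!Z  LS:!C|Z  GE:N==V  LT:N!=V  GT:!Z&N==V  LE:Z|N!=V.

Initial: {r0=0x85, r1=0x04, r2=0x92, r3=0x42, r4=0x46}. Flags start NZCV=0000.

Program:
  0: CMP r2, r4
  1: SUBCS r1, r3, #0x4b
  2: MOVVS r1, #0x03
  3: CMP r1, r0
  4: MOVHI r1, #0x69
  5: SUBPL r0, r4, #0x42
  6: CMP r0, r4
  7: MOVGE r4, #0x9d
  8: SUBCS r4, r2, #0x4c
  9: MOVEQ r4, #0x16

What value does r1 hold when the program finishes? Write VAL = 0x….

0: ✓ CMP  NZCV=0011
1: ✓ SUBCS  r1←0xf7
2: ✓ MOVVS  r1←0x03
3: ✓ CMP  NZCV=0000
4: · MOVHI
5: ✓ SUBPL  r0←0x04
6: ✓ CMP  NZCV=1000
7: · MOVGE
8: · SUBCS
9: · MOVEQ

VAL = 0x03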